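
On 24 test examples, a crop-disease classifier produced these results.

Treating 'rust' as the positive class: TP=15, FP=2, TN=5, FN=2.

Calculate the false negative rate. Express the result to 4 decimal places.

FNR = FN/(FN+TP) = 2/(2+15) = 0.1176

0.1176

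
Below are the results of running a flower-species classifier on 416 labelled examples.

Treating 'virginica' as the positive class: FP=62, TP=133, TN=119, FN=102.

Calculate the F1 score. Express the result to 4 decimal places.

Precision = TP/(TP+FP) = 133/195 = 0.6821
Recall = TP/(TP+FN) = 133/235 = 0.5660
F1 = 2·TP/(2·TP+FP+FN) = 266/430 = 0.6186

0.6186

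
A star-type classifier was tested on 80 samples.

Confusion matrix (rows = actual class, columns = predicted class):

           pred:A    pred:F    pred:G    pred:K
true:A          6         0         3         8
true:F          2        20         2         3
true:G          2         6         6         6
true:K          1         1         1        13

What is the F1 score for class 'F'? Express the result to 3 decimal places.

F1 score = 2·TP/(2·TP+FP+FN).
F: TP=20, FP=0+6+1=7, FN=2+2+3=7 → 40/54 = 0.7407

0.741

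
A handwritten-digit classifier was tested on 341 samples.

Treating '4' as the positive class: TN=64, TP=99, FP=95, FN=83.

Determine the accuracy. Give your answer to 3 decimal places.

Accuracy = (TP+TN)/N = (99+64)/341 = 0.478

0.478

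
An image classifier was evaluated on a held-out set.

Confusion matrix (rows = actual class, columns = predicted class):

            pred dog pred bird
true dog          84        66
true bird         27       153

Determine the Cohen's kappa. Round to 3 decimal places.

Observed agreement pₒ = trace/N = 237/330 = 0.7182
Expected agreement pₑ = Σ (rowᵢ·colᵢ)/N² = (150·111 + 180·219)/330² = 0.5149
κ = (pₒ − pₑ)/(1 − pₑ) = (0.7182 − 0.5149)/(1 − 0.5149) = 0.419

0.419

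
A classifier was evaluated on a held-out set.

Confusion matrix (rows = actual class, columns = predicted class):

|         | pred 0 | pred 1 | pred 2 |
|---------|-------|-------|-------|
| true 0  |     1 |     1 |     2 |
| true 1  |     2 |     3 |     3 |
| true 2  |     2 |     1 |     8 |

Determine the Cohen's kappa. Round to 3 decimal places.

0.224

Observed agreement pₒ = trace/N = 12/23 = 0.5217
Expected agreement pₑ = Σ (rowᵢ·colᵢ)/N² = (4·5 + 8·5 + 11·13)/23² = 0.3837
κ = (pₒ − pₑ)/(1 − pₑ) = (0.5217 − 0.3837)/(1 − 0.3837) = 0.224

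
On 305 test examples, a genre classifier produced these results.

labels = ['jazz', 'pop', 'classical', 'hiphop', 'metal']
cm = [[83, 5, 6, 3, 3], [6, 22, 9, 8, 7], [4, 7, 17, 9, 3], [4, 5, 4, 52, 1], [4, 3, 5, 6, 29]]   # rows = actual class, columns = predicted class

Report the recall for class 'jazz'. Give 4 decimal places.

0.8300

recall = TP/(TP+FN).
jazz: TP=83, FN=5+6+3+3=17 → 83/100 = 0.83000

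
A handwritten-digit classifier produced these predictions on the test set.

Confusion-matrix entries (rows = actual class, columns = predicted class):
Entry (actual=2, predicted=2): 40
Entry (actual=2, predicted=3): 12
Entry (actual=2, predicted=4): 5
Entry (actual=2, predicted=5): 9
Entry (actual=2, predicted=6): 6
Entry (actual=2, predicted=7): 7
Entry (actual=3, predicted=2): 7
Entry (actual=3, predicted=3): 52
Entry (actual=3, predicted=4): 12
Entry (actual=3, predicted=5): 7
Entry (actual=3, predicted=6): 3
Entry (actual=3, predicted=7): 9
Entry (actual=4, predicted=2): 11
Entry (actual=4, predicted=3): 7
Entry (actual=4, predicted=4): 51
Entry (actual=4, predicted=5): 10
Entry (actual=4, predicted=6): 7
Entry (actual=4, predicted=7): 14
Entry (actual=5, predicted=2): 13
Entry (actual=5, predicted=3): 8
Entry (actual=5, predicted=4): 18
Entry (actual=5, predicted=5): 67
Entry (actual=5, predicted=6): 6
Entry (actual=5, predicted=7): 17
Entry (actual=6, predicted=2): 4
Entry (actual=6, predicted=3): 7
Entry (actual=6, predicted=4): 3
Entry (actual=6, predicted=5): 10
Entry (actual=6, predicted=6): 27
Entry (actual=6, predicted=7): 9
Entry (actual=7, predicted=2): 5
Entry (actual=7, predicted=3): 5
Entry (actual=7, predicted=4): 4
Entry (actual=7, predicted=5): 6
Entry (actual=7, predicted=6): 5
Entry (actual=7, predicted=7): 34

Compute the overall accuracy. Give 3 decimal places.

0.524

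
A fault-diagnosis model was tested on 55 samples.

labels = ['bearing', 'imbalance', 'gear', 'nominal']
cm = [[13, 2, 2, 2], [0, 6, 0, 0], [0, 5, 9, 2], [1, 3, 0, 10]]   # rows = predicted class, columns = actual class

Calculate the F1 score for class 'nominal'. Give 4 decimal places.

0.7143

One-vs-rest for 'nominal': TP = diagonal; FP = other classes predicted 'nominal'; FN = 'nominal' predicted as other.
F1 score = 2·TP/(2·TP+FP+FN).
nominal: TP=10, FP=1+3+0=4, FN=2+0+2=4 → 20/28 = 0.71429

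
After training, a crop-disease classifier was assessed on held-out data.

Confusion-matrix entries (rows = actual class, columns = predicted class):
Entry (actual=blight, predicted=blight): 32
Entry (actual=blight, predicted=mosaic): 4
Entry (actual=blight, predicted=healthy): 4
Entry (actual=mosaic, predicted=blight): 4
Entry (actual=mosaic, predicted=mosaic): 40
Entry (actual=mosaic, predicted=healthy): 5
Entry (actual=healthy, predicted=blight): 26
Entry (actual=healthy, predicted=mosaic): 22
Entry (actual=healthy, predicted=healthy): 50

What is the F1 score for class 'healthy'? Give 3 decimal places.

0.637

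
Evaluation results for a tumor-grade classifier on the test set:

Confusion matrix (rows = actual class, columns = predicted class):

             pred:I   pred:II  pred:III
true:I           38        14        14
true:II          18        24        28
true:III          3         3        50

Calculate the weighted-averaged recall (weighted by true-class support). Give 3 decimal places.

Per-class recall (TP/(TP+FN)):
  I: TP=38, FN=14+14=28 → 38/66 = 0.5758
  II: TP=24, FN=18+28=46 → 24/70 = 0.3429
  III: TP=50, FN=3+3=6 → 50/56 = 0.8929
Weighted-recall = Σ (supportᵢ/N)·recallᵢ with N=192: (66/192)·0.5758 + (70/192)·0.3429 + (56/192)·0.8929 = 0.583

0.583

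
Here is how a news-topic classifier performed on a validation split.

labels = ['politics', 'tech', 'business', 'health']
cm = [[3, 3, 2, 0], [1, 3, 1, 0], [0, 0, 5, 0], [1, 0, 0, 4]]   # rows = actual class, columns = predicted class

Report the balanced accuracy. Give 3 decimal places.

0.694

Balanced accuracy = mean of per-class recall.
  politics: recall = 3/8 = 0.3750
  tech: recall = 3/5 = 0.6000
  business: recall = 5/5 = 1.0000
  health: recall = 4/5 = 0.8000
Mean = (0.3750 + 0.6000 + 1.0000 + 0.8000) / 4 = 0.694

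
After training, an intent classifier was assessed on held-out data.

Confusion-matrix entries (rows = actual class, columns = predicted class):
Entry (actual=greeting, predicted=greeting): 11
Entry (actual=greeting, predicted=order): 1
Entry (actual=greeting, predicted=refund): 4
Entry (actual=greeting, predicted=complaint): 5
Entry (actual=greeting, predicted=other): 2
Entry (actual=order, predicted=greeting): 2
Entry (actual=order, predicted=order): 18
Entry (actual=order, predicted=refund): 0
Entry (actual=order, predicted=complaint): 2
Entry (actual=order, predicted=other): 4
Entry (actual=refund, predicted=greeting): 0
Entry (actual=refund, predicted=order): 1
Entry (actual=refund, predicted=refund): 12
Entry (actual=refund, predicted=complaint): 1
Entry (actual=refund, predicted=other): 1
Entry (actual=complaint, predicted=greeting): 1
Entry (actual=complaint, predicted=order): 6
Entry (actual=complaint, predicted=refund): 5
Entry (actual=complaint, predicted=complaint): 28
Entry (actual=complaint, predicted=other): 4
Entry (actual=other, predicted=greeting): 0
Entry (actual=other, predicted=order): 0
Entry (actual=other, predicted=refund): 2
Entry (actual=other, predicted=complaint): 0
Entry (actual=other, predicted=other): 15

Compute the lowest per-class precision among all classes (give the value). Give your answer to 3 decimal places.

0.522

Per-class precision (TP/(TP+FP)):
  greeting: TP=11, FP=2+0+1+0=3 → 11/14 = 0.7857
  order: TP=18, FP=1+1+6+0=8 → 18/26 = 0.6923
  refund: TP=12, FP=4+0+5+2=11 → 12/23 = 0.5217
  complaint: TP=28, FP=5+2+1+0=8 → 28/36 = 0.7778
  other: TP=15, FP=2+4+1+4=11 → 15/26 = 0.5769
Lowest is class 'refund' with precision = 0.522.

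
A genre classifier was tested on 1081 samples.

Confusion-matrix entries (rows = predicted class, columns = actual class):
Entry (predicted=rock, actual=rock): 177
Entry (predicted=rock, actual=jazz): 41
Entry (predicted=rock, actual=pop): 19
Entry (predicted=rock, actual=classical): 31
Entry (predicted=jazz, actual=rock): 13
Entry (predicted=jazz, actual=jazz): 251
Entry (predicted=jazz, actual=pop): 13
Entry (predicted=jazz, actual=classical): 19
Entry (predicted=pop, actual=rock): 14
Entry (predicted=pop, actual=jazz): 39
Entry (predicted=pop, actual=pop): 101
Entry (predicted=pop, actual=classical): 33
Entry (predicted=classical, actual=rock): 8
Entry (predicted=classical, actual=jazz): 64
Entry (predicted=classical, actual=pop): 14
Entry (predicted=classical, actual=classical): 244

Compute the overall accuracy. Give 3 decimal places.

0.715

Accuracy = trace / total = (177+251+101+244=773) / 1081 = 773/1081 = 0.715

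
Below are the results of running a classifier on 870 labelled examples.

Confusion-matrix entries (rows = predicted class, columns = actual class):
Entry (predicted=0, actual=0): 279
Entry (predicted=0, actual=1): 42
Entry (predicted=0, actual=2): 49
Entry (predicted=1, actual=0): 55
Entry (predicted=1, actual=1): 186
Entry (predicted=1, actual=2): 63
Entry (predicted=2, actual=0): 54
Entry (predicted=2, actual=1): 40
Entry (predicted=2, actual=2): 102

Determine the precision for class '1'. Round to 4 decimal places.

0.6118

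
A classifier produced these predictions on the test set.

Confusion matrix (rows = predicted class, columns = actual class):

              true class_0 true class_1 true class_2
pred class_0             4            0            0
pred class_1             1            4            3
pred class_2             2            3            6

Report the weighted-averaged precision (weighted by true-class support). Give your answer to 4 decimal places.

0.6700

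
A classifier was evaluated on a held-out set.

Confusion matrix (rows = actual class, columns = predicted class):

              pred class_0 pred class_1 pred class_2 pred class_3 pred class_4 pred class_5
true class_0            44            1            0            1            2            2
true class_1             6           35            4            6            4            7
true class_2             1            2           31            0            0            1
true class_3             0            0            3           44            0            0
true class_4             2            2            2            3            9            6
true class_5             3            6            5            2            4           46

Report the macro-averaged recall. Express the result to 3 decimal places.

0.723

Per-class recall (TP/(TP+FN)):
  class_0: TP=44, FN=1+0+1+2+2=6 → 44/50 = 0.8800
  class_1: TP=35, FN=6+4+6+4+7=27 → 35/62 = 0.5645
  class_2: TP=31, FN=1+2+0+0+1=4 → 31/35 = 0.8857
  class_3: TP=44, FN=0+0+3+0+0=3 → 44/47 = 0.9362
  class_4: TP=9, FN=2+2+2+3+6=15 → 9/24 = 0.3750
  class_5: TP=46, FN=3+6+5+2+4=20 → 46/66 = 0.6970
Macro-recall = mean = (0.8800 + 0.5645 + 0.8857 + 0.9362 + 0.3750 + 0.6970) / 6 = 0.723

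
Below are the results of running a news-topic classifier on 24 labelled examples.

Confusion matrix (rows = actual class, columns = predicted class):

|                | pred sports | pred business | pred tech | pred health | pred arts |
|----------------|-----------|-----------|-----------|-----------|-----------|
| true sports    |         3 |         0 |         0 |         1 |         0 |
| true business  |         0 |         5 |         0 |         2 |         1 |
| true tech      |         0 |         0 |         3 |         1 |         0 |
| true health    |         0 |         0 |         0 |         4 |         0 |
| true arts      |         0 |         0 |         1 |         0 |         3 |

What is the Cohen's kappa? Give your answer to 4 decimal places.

Observed agreement pₒ = trace/N = 18/24 = 0.75000
Expected agreement pₑ = Σ (rowᵢ·colᵢ)/N² = (4·3 + 8·5 + 4·4 + 4·8 + 4·4)/24² = 0.20139
κ = (pₒ − pₑ)/(1 − pₑ) = (0.75000 − 0.20139)/(1 − 0.20139) = 0.6870

0.6870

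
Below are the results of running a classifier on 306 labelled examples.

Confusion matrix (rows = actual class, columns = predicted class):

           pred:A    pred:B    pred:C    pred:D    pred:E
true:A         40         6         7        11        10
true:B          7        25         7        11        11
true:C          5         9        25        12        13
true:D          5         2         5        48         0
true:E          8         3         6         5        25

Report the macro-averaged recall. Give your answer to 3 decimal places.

Per-class recall (TP/(TP+FN)):
  A: TP=40, FN=6+7+11+10=34 → 40/74 = 0.5405
  B: TP=25, FN=7+7+11+11=36 → 25/61 = 0.4098
  C: TP=25, FN=5+9+12+13=39 → 25/64 = 0.3906
  D: TP=48, FN=5+2+5+0=12 → 48/60 = 0.8000
  E: TP=25, FN=8+3+6+5=22 → 25/47 = 0.5319
Macro-recall = mean = (0.5405 + 0.4098 + 0.3906 + 0.8000 + 0.5319) / 5 = 0.535

0.535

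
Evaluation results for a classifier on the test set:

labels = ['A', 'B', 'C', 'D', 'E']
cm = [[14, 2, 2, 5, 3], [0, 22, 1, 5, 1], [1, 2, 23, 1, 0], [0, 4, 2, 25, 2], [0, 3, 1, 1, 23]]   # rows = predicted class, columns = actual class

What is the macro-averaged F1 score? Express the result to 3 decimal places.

0.747

Per-class F1 score (2·TP/(2·TP+FP+FN)):
  A: TP=14, FP=2+2+5+3=12, FN=0+1+0+0=1 → 28/41 = 0.6829
  B: TP=22, FP=0+1+5+1=7, FN=2+2+4+3=11 → 44/62 = 0.7097
  C: TP=23, FP=1+2+1+0=4, FN=2+1+2+1=6 → 46/56 = 0.8214
  D: TP=25, FP=0+4+2+2=8, FN=5+5+1+1=12 → 50/70 = 0.7143
  E: TP=23, FP=0+3+1+1=5, FN=3+1+0+2=6 → 46/57 = 0.8070
Macro-F1 score = mean = (0.6829 + 0.7097 + 0.8214 + 0.7143 + 0.8070) / 5 = 0.747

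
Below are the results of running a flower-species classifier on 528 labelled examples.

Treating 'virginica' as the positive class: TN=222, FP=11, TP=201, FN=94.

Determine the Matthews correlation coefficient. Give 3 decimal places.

0.642

MCC = (TP·TN − FP·FN) / √((TP+FP)(TP+FN)(TN+FP)(TN+FN))
Numerator = 201·222 − 11·94 = 43588
Denominator = √(212·295·233·316) = √4604695120 = 67857.9039
MCC = 43588 / 67857.9039 = 0.642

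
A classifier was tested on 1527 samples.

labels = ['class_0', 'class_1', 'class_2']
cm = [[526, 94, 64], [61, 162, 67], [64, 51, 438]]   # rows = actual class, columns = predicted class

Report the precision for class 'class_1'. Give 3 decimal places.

Take TP from the diagonal, FP from the rest of the 'class_1' prediction marginal, FN from the rest of the 'class_1' actual marginal.
precision = TP/(TP+FP).
class_1: TP=162, FP=94+51=145 → 162/307 = 0.5277

0.528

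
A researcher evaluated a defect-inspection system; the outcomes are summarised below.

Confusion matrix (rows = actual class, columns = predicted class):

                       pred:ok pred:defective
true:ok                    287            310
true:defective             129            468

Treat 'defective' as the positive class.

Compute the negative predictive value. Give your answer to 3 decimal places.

0.690

NPV = TN/(TN+FN) = 287/(287+129) = 0.690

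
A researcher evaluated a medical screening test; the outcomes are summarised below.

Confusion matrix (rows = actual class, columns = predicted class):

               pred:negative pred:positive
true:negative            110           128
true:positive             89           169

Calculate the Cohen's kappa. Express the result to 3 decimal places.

0.118

Observed agreement pₒ = trace/N = 279/496 = 0.5625
Expected agreement pₑ = Σ (rowᵢ·colᵢ)/N² = (238·199 + 258·297)/496² = 0.5040
κ = (pₒ − pₑ)/(1 − pₑ) = (0.5625 − 0.5040)/(1 − 0.5040) = 0.118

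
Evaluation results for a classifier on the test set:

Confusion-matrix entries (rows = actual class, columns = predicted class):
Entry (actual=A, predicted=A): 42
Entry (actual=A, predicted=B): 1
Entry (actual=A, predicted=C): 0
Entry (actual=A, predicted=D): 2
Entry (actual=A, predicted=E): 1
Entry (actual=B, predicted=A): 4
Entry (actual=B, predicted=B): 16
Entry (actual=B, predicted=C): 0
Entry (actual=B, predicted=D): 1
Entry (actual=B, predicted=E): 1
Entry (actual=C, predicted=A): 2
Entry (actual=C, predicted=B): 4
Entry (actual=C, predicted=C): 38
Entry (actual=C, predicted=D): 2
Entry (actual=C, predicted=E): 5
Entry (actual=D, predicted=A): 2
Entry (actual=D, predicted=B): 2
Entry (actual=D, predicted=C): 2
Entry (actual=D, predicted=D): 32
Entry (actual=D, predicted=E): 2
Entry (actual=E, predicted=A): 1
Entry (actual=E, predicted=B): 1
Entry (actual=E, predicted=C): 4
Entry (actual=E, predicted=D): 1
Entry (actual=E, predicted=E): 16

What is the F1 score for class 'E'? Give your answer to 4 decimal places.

0.6667

F1 score = 2·TP/(2·TP+FP+FN).
E: TP=16, FP=1+1+5+2=9, FN=1+1+4+1=7 → 32/48 = 0.66667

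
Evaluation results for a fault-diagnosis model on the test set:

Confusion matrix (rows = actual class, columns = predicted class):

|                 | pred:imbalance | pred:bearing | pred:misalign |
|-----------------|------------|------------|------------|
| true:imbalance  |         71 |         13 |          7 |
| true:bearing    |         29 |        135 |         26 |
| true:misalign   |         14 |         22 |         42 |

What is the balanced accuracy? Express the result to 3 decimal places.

0.676

Balanced accuracy = mean of per-class recall.
  imbalance: recall = 71/91 = 0.7802
  bearing: recall = 135/190 = 0.7105
  misalign: recall = 42/78 = 0.5385
Mean = (0.7802 + 0.7105 + 0.5385) / 3 = 0.676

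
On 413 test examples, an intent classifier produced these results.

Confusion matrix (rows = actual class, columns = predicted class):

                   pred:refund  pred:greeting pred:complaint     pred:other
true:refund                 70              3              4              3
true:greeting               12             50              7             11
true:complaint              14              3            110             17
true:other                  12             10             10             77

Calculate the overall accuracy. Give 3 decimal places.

0.743

Accuracy = trace / total = (70+50+110+77=307) / 413 = 307/413 = 0.743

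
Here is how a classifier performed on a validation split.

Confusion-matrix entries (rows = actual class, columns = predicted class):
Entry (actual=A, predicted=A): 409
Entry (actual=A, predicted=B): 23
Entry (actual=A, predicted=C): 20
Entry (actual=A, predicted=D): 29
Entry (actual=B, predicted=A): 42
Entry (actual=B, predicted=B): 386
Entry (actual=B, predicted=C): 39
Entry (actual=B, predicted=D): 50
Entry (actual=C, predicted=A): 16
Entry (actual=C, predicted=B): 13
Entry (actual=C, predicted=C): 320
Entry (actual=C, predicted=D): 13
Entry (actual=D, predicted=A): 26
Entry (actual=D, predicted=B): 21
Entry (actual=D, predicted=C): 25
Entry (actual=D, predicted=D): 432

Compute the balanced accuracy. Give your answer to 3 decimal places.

0.835

Balanced accuracy = mean of per-class recall.
  A: recall = 409/481 = 0.8503
  B: recall = 386/517 = 0.7466
  C: recall = 320/362 = 0.8840
  D: recall = 432/504 = 0.8571
Mean = (0.8503 + 0.7466 + 0.8840 + 0.8571) / 4 = 0.835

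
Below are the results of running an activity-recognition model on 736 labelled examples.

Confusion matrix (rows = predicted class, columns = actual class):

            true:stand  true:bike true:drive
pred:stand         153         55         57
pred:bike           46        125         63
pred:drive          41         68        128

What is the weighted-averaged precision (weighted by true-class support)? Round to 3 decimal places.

0.550

Per-class precision (TP/(TP+FP)):
  stand: TP=153, FP=55+57=112 → 153/265 = 0.5774
  bike: TP=125, FP=46+63=109 → 125/234 = 0.5342
  drive: TP=128, FP=41+68=109 → 128/237 = 0.5401
Weighted-precision = Σ (supportᵢ/N)·precisionᵢ with N=736: (240/736)·0.5774 + (248/736)·0.5342 + (248/736)·0.5401 = 0.550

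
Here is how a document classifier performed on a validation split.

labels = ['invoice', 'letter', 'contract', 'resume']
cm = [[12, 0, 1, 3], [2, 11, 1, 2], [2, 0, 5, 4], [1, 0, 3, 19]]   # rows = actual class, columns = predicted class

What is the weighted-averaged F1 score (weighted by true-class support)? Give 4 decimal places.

0.7129

Per-class F1 score (2·TP/(2·TP+FP+FN)):
  invoice: TP=12, FP=2+2+1=5, FN=0+1+3=4 → 24/33 = 0.72727
  letter: TP=11, FP=0+0+0=0, FN=2+1+2=5 → 22/27 = 0.81481
  contract: TP=5, FP=1+1+3=5, FN=2+0+4=6 → 10/21 = 0.47619
  resume: TP=19, FP=3+2+4=9, FN=1+0+3=4 → 38/51 = 0.74510
Weighted-F1 score = Σ (supportᵢ/N)·F1 scoreᵢ with N=66: (16/66)·0.72727 + (16/66)·0.81481 + (11/66)·0.47619 + (23/66)·0.74510 = 0.7129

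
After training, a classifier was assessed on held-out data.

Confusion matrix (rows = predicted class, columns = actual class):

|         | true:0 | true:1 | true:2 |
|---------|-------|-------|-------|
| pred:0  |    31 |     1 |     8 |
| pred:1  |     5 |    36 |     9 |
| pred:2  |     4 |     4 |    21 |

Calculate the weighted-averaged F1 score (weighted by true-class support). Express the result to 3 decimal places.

0.733

Per-class F1 score (2·TP/(2·TP+FP+FN)):
  0: TP=31, FP=1+8=9, FN=5+4=9 → 62/80 = 0.7750
  1: TP=36, FP=5+9=14, FN=1+4=5 → 72/91 = 0.7912
  2: TP=21, FP=4+4=8, FN=8+9=17 → 42/67 = 0.6269
Weighted-F1 score = Σ (supportᵢ/N)·F1 scoreᵢ with N=119: (40/119)·0.7750 + (41/119)·0.7912 + (38/119)·0.6269 = 0.733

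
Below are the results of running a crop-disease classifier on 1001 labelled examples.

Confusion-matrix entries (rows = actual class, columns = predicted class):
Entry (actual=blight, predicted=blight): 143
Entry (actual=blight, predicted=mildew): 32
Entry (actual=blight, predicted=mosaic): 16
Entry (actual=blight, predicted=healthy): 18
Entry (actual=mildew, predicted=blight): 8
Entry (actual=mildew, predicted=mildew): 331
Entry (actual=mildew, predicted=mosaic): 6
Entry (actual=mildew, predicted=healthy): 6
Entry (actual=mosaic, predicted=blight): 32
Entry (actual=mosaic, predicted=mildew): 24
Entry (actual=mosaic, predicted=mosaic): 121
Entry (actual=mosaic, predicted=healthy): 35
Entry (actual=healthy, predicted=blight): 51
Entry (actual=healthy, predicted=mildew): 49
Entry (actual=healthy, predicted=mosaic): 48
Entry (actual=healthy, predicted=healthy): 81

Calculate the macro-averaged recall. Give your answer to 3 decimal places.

0.638

Per-class recall (TP/(TP+FN)):
  blight: TP=143, FN=32+16+18=66 → 143/209 = 0.6842
  mildew: TP=331, FN=8+6+6=20 → 331/351 = 0.9430
  mosaic: TP=121, FN=32+24+35=91 → 121/212 = 0.5708
  healthy: TP=81, FN=51+49+48=148 → 81/229 = 0.3537
Macro-recall = mean = (0.6842 + 0.9430 + 0.5708 + 0.3537) / 4 = 0.638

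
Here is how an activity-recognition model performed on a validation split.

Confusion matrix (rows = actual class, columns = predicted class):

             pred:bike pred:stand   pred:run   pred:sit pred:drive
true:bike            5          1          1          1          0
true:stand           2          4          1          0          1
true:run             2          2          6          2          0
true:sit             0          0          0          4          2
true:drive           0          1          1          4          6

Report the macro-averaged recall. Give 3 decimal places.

Per-class recall (TP/(TP+FN)):
  bike: TP=5, FN=1+1+1+0=3 → 5/8 = 0.6250
  stand: TP=4, FN=2+1+0+1=4 → 4/8 = 0.5000
  run: TP=6, FN=2+2+2+0=6 → 6/12 = 0.5000
  sit: TP=4, FN=0+0+0+2=2 → 4/6 = 0.6667
  drive: TP=6, FN=0+1+1+4=6 → 6/12 = 0.5000
Macro-recall = mean = (0.6250 + 0.5000 + 0.5000 + 0.6667 + 0.5000) / 5 = 0.558

0.558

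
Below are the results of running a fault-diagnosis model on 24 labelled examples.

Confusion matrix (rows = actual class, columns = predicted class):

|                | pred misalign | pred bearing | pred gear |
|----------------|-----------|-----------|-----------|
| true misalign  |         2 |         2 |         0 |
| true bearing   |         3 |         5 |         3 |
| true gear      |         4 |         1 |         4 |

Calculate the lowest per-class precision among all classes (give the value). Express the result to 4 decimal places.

Per-class precision (TP/(TP+FP)):
  misalign: TP=2, FP=3+4=7 → 2/9 = 0.22222
  bearing: TP=5, FP=2+1=3 → 5/8 = 0.62500
  gear: TP=4, FP=0+3=3 → 4/7 = 0.57143
Lowest is class 'misalign' with precision = 0.2222.

0.2222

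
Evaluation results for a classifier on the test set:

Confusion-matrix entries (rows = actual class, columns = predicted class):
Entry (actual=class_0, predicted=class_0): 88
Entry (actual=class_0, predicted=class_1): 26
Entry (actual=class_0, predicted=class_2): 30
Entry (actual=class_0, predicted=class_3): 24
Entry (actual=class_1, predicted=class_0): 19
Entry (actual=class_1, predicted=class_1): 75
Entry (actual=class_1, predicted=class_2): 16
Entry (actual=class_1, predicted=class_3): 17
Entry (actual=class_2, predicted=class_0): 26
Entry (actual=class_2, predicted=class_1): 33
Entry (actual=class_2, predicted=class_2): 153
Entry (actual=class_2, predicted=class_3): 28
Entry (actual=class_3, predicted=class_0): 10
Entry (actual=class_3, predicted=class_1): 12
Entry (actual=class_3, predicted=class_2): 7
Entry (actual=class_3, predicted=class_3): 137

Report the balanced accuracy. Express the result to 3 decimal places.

0.644

Balanced accuracy = mean of per-class recall.
  class_0: recall = 88/168 = 0.5238
  class_1: recall = 75/127 = 0.5906
  class_2: recall = 153/240 = 0.6375
  class_3: recall = 137/166 = 0.8253
Mean = (0.5238 + 0.5906 + 0.6375 + 0.8253) / 4 = 0.644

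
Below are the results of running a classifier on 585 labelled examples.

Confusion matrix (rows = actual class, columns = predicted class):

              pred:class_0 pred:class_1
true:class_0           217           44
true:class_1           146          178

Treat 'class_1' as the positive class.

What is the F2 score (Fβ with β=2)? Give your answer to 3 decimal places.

Fβ = (1+β²)·TP / ((1+β²)·TP + β²·FN + FP), with β²=4
= 5·178 / (5·178 + 4·146 + 44) = 0.586

0.586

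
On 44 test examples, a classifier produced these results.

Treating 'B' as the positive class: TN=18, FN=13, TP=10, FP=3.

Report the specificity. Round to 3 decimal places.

0.857

Specificity = TN/(TN+FP) = 18/(18+3) = 0.857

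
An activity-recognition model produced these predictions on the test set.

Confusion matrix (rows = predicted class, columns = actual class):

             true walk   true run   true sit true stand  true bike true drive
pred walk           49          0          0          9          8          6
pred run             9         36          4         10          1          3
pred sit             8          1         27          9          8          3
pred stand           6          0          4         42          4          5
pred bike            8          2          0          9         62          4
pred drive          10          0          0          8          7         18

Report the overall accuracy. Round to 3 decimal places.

0.616

Accuracy = trace / total = (49+36+27+42+62+18=234) / 380 = 234/380 = 0.616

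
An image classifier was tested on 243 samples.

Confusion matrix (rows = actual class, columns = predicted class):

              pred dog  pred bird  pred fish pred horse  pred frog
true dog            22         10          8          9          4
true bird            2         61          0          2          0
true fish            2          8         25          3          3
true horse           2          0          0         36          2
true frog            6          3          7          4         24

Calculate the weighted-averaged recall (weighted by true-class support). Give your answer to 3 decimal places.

Per-class recall (TP/(TP+FN)):
  dog: TP=22, FN=10+8+9+4=31 → 22/53 = 0.4151
  bird: TP=61, FN=2+0+2+0=4 → 61/65 = 0.9385
  fish: TP=25, FN=2+8+3+3=16 → 25/41 = 0.6098
  horse: TP=36, FN=2+0+0+2=4 → 36/40 = 0.9000
  frog: TP=24, FN=6+3+7+4=20 → 24/44 = 0.5455
Weighted-recall = Σ (supportᵢ/N)·recallᵢ with N=243: (53/243)·0.4151 + (65/243)·0.9385 + (41/243)·0.6098 + (40/243)·0.9000 + (44/243)·0.5455 = 0.691

0.691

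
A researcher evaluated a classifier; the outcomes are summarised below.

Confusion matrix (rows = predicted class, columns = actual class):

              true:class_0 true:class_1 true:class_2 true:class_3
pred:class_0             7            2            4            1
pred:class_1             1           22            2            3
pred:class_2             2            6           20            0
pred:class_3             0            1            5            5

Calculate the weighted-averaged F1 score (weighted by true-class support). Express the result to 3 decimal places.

Per-class F1 score (2·TP/(2·TP+FP+FN)):
  class_0: TP=7, FP=2+4+1=7, FN=1+2+0=3 → 14/24 = 0.5833
  class_1: TP=22, FP=1+2+3=6, FN=2+6+1=9 → 44/59 = 0.7458
  class_2: TP=20, FP=2+6+0=8, FN=4+2+5=11 → 40/59 = 0.6780
  class_3: TP=5, FP=0+1+5=6, FN=1+3+0=4 → 10/20 = 0.5000
Weighted-F1 score = Σ (supportᵢ/N)·F1 scoreᵢ with N=81: (10/81)·0.5833 + (31/81)·0.7458 + (31/81)·0.6780 + (9/81)·0.5000 = 0.672

0.672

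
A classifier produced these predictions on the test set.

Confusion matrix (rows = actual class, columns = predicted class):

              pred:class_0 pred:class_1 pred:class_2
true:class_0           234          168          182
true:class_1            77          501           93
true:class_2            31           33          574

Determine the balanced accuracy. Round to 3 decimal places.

Balanced accuracy = mean of per-class recall.
  class_0: recall = 234/584 = 0.4007
  class_1: recall = 501/671 = 0.7466
  class_2: recall = 574/638 = 0.8997
Mean = (0.4007 + 0.7466 + 0.8997) / 3 = 0.682

0.682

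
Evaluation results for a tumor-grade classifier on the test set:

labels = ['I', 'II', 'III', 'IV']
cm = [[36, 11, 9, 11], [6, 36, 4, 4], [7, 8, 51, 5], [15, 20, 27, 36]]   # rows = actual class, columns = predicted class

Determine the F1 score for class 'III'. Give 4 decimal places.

0.6296

One-vs-rest for 'III': TP = diagonal; FP = other classes predicted 'III'; FN = 'III' predicted as other.
F1 score = 2·TP/(2·TP+FP+FN).
III: TP=51, FP=9+4+27=40, FN=7+8+5=20 → 102/162 = 0.62963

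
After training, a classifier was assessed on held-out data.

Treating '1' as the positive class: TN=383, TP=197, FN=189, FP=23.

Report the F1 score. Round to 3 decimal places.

0.650

Precision = TP/(TP+FP) = 197/220 = 0.8955
Recall = TP/(TP+FN) = 197/386 = 0.5104
F1 = 2·TP/(2·TP+FP+FN) = 394/606 = 0.650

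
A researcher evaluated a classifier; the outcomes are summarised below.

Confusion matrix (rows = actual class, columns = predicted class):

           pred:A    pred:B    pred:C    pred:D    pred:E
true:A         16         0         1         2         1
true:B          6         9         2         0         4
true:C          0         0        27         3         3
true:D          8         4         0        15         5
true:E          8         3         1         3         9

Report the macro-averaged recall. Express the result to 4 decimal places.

0.5781

Per-class recall (TP/(TP+FN)):
  A: TP=16, FN=0+1+2+1=4 → 16/20 = 0.80000
  B: TP=9, FN=6+2+0+4=12 → 9/21 = 0.42857
  C: TP=27, FN=0+0+3+3=6 → 27/33 = 0.81818
  D: TP=15, FN=8+4+0+5=17 → 15/32 = 0.46875
  E: TP=9, FN=8+3+1+3=15 → 9/24 = 0.37500
Macro-recall = mean = (0.80000 + 0.42857 + 0.81818 + 0.46875 + 0.37500) / 5 = 0.5781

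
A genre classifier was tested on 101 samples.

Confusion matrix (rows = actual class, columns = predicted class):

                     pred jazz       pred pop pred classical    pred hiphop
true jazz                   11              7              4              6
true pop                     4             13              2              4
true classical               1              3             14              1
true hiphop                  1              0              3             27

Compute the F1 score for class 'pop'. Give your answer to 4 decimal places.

F1 score = 2·TP/(2·TP+FP+FN).
pop: TP=13, FP=7+3+0=10, FN=4+2+4=10 → 26/46 = 0.56522

0.5652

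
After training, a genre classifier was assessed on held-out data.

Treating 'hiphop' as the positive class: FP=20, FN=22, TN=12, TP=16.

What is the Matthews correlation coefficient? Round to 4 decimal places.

MCC = (TP·TN − FP·FN) / √((TP+FP)(TP+FN)(TN+FP)(TN+FN))
Numerator = 16·12 − 20·22 = -248
Denominator = √(36·38·32·34) = √1488384 = 1219.9934
MCC = -248 / 1219.9934 = -0.2033

-0.2033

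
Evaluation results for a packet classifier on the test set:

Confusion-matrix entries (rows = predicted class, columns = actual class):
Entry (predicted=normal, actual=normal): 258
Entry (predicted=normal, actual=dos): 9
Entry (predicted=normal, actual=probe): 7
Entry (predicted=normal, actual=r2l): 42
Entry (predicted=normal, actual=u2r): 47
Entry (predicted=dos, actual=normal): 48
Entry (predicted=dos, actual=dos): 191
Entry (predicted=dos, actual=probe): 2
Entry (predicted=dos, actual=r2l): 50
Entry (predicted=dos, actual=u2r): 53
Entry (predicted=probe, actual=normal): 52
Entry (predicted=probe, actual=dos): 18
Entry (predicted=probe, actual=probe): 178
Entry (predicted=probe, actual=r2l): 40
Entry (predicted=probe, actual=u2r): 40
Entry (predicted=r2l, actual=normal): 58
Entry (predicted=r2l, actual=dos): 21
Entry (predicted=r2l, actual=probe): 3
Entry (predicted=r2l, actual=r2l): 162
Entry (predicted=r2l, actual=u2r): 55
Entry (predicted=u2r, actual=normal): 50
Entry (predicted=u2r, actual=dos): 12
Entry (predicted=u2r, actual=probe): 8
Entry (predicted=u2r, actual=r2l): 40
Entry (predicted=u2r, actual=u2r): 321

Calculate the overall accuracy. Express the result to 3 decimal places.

0.629

Accuracy = trace / total = (258+191+178+162+321=1110) / 1765 = 1110/1765 = 0.629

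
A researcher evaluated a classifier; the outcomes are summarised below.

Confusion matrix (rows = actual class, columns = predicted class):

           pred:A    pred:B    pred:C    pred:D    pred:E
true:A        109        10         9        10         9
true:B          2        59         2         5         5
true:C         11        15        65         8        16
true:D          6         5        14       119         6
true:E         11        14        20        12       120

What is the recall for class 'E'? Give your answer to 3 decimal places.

0.678

recall = TP/(TP+FN).
E: TP=120, FN=11+14+20+12=57 → 120/177 = 0.6780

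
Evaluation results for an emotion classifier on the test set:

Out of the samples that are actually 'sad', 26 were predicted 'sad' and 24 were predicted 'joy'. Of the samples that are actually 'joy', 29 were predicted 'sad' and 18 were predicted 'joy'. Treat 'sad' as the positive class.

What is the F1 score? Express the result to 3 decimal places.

0.495

Precision = TP/(TP+FP) = 26/55 = 0.4727
Recall = TP/(TP+FN) = 26/50 = 0.5200
F1 = 2·TP/(2·TP+FP+FN) = 52/105 = 0.495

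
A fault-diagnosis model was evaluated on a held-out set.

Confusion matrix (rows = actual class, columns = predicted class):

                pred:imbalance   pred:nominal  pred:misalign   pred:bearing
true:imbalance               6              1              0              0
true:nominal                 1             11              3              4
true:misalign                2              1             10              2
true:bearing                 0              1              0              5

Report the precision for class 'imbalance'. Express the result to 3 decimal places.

One-vs-rest for 'imbalance': TP = diagonal; FP = other classes predicted 'imbalance'; FN = 'imbalance' predicted as other.
precision = TP/(TP+FP).
imbalance: TP=6, FP=1+2+0=3 → 6/9 = 0.6667

0.667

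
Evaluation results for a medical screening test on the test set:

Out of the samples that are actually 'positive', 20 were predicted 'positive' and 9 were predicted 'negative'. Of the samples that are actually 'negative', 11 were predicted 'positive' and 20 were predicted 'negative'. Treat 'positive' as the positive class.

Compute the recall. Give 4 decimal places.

0.6897

Recall = TP/(TP+FN) = 20/(20+9) = 20/29 = 0.6897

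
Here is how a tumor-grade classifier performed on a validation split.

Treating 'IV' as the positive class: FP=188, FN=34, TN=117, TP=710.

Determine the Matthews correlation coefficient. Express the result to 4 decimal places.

0.4371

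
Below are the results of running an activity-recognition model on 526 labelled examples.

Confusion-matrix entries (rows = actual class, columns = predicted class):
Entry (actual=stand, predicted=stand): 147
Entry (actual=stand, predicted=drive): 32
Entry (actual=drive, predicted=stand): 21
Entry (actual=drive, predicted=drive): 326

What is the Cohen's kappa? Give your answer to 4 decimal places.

0.7722

Observed agreement pₒ = trace/N = 473/526 = 0.89924
Expected agreement pₑ = Σ (rowᵢ·colᵢ)/N² = (179·168 + 347·358)/526² = 0.55768
κ = (pₒ − pₑ)/(1 − pₑ) = (0.89924 − 0.55768)/(1 − 0.55768) = 0.7722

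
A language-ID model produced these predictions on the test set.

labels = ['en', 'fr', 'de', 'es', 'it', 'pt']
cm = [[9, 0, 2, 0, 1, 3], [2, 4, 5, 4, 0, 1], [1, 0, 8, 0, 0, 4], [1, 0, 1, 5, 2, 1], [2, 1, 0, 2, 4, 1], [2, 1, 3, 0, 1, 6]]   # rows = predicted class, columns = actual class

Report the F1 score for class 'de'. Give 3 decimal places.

Treat 'de' as positive and all other classes as negative.
F1 score = 2·TP/(2·TP+FP+FN).
de: TP=8, FP=1+0+0+0+4=5, FN=2+5+1+0+3=11 → 16/32 = 0.5000

0.500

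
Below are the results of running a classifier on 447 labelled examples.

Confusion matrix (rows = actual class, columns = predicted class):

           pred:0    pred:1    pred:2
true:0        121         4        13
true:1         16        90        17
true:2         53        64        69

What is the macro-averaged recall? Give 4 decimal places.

Per-class recall (TP/(TP+FN)):
  0: TP=121, FN=4+13=17 → 121/138 = 0.87681
  1: TP=90, FN=16+17=33 → 90/123 = 0.73171
  2: TP=69, FN=53+64=117 → 69/186 = 0.37097
Macro-recall = mean = (0.87681 + 0.73171 + 0.37097) / 3 = 0.6598

0.6598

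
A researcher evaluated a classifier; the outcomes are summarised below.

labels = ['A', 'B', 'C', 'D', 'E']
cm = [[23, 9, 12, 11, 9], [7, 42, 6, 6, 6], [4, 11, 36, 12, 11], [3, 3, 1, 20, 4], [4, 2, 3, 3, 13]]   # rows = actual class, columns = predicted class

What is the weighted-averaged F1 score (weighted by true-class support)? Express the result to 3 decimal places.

0.517

Per-class F1 score (2·TP/(2·TP+FP+FN)):
  A: TP=23, FP=7+4+3+4=18, FN=9+12+11+9=41 → 46/105 = 0.4381
  B: TP=42, FP=9+11+3+2=25, FN=7+6+6+6=25 → 84/134 = 0.6269
  C: TP=36, FP=12+6+1+3=22, FN=4+11+12+11=38 → 72/132 = 0.5455
  D: TP=20, FP=11+6+12+3=32, FN=3+3+1+4=11 → 40/83 = 0.4819
  E: TP=13, FP=9+6+11+4=30, FN=4+2+3+3=12 → 26/68 = 0.3824
Weighted-F1 score = Σ (supportᵢ/N)·F1 scoreᵢ with N=261: (64/261)·0.4381 + (67/261)·0.6269 + (74/261)·0.5455 + (31/261)·0.4819 + (25/261)·0.3824 = 0.517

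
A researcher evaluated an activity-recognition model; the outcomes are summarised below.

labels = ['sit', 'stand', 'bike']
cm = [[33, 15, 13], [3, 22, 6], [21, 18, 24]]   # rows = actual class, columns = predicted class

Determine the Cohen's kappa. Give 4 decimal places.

Observed agreement pₒ = trace/N = 79/155 = 0.50968
Expected agreement pₑ = Σ (rowᵢ·colᵢ)/N² = (61·57 + 31·55 + 63·43)/155² = 0.32845
κ = (pₒ − pₑ)/(1 − pₑ) = (0.50968 − 0.32845)/(1 − 0.32845) = 0.2699

0.2699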